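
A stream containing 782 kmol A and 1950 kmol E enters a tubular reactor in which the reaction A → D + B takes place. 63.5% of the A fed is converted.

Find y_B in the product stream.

0.154

A reacted = 0.635 × 782 = 496.6 kmol; ν_A = −1, so ξ = 496.6/1 = 496.6 kmol.
Outlet amounts (n = n₀ + ν ξ):
  A: 782 − 1(496.6) = 285.4
  D: 0 + 1(496.6) = 496.6
  B: 0 + 1(496.6) = 496.6
  E: 1950 (inert)
Total out = 3229 kmol; y_B = 496.6 / 3229 = 0.1538.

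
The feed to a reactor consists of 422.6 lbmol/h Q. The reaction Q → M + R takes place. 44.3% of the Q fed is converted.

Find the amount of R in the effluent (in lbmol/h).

Q reacted = 0.443 × 422.6 = 187.2 lbmol/h; ν_Q = −1, so ξ = 187.2/1 = 187.2 lbmol/h.
Outlet amounts (n = n₀ + ν ξ):
  Q: 422.6 − 1(187.2) = 235.4
  M: 0 + 1(187.2) = 187.2
  R: 0 + 1(187.2) = 187.2

187 lbmol/h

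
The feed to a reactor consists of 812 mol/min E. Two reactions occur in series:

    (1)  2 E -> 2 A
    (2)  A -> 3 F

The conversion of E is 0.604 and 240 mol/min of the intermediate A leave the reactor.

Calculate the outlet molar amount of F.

751 mol/min

Conversion of E: E consumed = 2ξ₁ = 0.604 × 812 → ξ₁ = 245.2 mol/min.
A balance: n_A = 0 + 2ξ₁ − 1ξ₂ = 240 → ξ₂ = (2·245.2 − 240)/1 = 250.4 mol/min.
Outlet amounts (n = n₀ + Σ ν·ξ):
  E: 812 − 2(245.2) = 321.6
  A: 0 + 2(245.2) − 1(250.4) = 240
  F: 0 + 3(250.4) = 751.3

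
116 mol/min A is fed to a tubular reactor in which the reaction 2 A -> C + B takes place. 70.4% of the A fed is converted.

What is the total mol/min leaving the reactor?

A reacted = 0.704 × 116 = 81.66 mol/min; ν_A = −2, so ξ = 81.66/2 = 40.83 mol/min.
Outlet amounts (n = n₀ + ν ξ):
  A: 116 − 2(40.83) = 34.34
  C: 0 + 1(40.83) = 40.83
  B: 0 + 1(40.83) = 40.83
Total out = 34.34 + 40.83 + 40.83 = 116 mol/min.

116 mol/min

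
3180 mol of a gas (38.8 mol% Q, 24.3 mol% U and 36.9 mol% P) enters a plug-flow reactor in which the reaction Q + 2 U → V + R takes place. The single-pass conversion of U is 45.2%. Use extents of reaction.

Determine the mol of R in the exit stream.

175 mol

U reacted = 0.452 × 772.7 = 349.3 mol; ν_U = −2, so ξ = 349.3/2 = 174.6 mol.
Outlet amounts (n = n₀ + ν ξ):
  Q: 1234 − 1(174.6) = 1059
  U: 772.7 − 2(174.6) = 423.5
  V: 0 + 1(174.6) = 174.6
  R: 0 + 1(174.6) = 174.6
  P: 1173 (inert)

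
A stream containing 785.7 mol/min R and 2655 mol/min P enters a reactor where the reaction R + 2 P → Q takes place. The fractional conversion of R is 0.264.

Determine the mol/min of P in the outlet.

2240 mol/min

R reacted = 0.264 × 785.7 = 207.4 mol/min; ν_R = −1, so ξ = 207.4/1 = 207.4 mol/min.
Outlet amounts (n = n₀ + ν ξ):
  R: 785.7 − 1(207.4) = 578.3
  P: 2655 − 2(207.4) = 2240
  Q: 0 + 1(207.4) = 207.4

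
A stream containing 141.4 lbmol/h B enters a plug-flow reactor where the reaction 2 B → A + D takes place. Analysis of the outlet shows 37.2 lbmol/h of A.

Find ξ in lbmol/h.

ξ = 37.2 lbmol/h

For A: n = n₀ + 1ξ → 37.2 = 0 + 1ξ, giving ξ = 37.2 lbmol/h.
Outlet amounts (n = n₀ + ν ξ):
  B: 141.4 − 2(37.2) = 67
  A: 0 + 1(37.2) = 37.2
  D: 0 + 1(37.2) = 37.2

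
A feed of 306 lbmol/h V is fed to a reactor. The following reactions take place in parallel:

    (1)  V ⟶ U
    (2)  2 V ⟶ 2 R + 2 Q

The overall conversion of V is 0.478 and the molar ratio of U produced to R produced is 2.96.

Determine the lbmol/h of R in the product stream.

Conversion of V: V consumed = 0.478 × 306 = 146.3 lbmol/h = 1ξ₁ + 2ξ₂.
Selectivity: 1ξ₁ / (2ξ₂) = 2.96 → ξ₁ = 5.92 ξ₂.
Substitute: (1·5.92 + 2) ξ₂ = 146.3 → ξ₂ = 18.47 lbmol/h, ξ₁ = 109.3 lbmol/h.
Outlet amounts (n = n₀ + Σ ν·ξ):
  V: 306 − 1(109.3) − 2(18.47) = 159.7
  U: 0 + 1(109.3) = 109.3
  R: 0 + 2(18.47) = 36.94
  Q: 0 + 2(18.47) = 36.94

36.9 lbmol/h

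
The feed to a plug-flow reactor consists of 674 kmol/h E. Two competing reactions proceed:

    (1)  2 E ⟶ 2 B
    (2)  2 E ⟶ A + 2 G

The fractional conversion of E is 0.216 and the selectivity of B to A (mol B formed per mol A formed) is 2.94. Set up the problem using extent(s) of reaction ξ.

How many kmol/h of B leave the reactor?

Conversion of E: E consumed = 0.216 × 674 = 145.6 kmol/h = 2ξ₁ + 2ξ₂.
Selectivity: 2ξ₁ / (1ξ₂) = 2.94 → ξ₁ = 1.47 ξ₂.
Substitute: (2·1.47 + 2) ξ₂ = 145.6 → ξ₂ = 29.47 kmol/h, ξ₁ = 43.32 kmol/h.
Outlet amounts (n = n₀ + Σ ν·ξ):
  E: 674 − 2(43.32) − 2(29.47) = 528.4
  B: 0 + 2(43.32) = 86.64
  A: 0 + 1(29.47) = 29.47
  G: 0 + 2(29.47) = 58.94

86.6 kmol/h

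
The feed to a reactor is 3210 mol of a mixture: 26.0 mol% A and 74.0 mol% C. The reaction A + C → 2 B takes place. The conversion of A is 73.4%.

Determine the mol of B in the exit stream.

A reacted = 0.734 × 834.6 = 612.6 mol; ν_A = −1, so ξ = 612.6/1 = 612.6 mol.
Outlet amounts (n = n₀ + ν ξ):
  A: 834.6 − 1(612.6) = 222
  C: 2375 − 1(612.6) = 1763
  B: 0 + 2(612.6) = 1225

1230 mol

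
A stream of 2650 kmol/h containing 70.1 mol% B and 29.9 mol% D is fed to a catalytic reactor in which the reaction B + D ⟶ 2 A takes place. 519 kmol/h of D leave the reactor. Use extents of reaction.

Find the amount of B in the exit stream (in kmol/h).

1580 kmol/h

For D: n = n₀ − 1ξ → 519 = 792.4 − 1ξ, giving ξ = 273.4 kmol/h.
Outlet amounts (n = n₀ + ν ξ):
  B: 1858 − 1(273.4) = 1584
  D: 792.4 − 1(273.4) = 519
  A: 0 + 2(273.4) = 546.7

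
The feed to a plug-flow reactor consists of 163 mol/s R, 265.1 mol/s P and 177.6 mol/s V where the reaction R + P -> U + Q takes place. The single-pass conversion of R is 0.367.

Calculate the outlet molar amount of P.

205 mol/s

R reacted = 0.367 × 163 = 59.82 mol/s; ν_R = −1, so ξ = 59.82/1 = 59.82 mol/s.
Outlet amounts (n = n₀ + ν ξ):
  R: 163 − 1(59.82) = 103.2
  P: 265.1 − 1(59.82) = 205.3
  U: 0 + 1(59.82) = 59.82
  Q: 0 + 1(59.82) = 59.82
  V: 177.6 (inert)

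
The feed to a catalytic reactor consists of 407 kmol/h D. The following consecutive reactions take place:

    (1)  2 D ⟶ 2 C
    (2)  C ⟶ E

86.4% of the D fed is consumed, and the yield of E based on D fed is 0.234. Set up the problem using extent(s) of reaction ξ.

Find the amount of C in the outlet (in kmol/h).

Conversion of D: D consumed = 2ξ₁ = 0.864 × 407 → ξ₁ = 175.8 kmol/h.
Yield of E: 1ξ₂ / 407 = 0.234 → ξ₂ = 95.24 kmol/h.
Outlet amounts (n = n₀ + Σ ν·ξ):
  D: 407 − 2(175.8) = 55.35
  C: 0 + 2(175.8) − 1(95.24) = 256.4
  E: 0 + 1(95.24) = 95.24

256 kmol/h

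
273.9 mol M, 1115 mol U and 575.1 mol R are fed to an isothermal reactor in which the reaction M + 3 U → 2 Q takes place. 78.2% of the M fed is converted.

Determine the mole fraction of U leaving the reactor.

0.308

M reacted = 0.782 × 273.9 = 214.2 mol; ν_M = −1, so ξ = 214.2/1 = 214.2 mol.
Outlet amounts (n = n₀ + ν ξ):
  M: 273.9 − 1(214.2) = 59.71
  U: 1115 − 3(214.2) = 472.4
  Q: 0 + 2(214.2) = 428.4
  R: 575.1 (inert)
Total out = 1536 mol; y_U = 472.4 / 1536 = 0.3076.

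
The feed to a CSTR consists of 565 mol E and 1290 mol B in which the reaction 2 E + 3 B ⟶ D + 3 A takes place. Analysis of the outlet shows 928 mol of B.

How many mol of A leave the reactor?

For B: n = n₀ − 3ξ → 928 = 1290 − 3ξ, giving ξ = 120.7 mol.
Outlet amounts (n = n₀ + ν ξ):
  E: 565 − 2(120.7) = 323.7
  B: 1290 − 3(120.7) = 928
  D: 0 + 1(120.7) = 120.7
  A: 0 + 3(120.7) = 362

362 mol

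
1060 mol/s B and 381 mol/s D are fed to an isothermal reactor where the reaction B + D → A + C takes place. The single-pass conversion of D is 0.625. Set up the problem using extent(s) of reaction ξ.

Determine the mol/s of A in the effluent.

D reacted = 0.625 × 381 = 238.1 mol/s; ν_D = −1, so ξ = 238.1/1 = 238.1 mol/s.
Outlet amounts (n = n₀ + ν ξ):
  B: 1060 − 1(238.1) = 821.9
  D: 381 − 1(238.1) = 142.9
  A: 0 + 1(238.1) = 238.1
  C: 0 + 1(238.1) = 238.1

238 mol/s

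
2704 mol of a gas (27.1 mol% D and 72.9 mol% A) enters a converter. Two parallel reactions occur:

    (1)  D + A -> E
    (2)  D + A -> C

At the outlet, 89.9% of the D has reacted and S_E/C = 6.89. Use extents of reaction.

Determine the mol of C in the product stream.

83.5 mol

Conversion of D: D consumed = 0.899 × 732.8 = 658.8 mol = 1ξ₁ + 1ξ₂.
Selectivity: 1ξ₁ / (1ξ₂) = 6.89 → ξ₁ = 6.89 ξ₂.
Substitute: (1·6.89 + 1) ξ₂ = 658.8 → ξ₂ = 83.49 mol, ξ₁ = 575.3 mol.
Outlet amounts (n = n₀ + Σ ν·ξ):
  D: 732.8 − 1(575.3) − 1(83.49) = 74.01
  A: 1971 − 1(575.3) − 1(83.49) = 1312
  E: 0 + 1(575.3) = 575.3
  C: 0 + 1(83.49) = 83.49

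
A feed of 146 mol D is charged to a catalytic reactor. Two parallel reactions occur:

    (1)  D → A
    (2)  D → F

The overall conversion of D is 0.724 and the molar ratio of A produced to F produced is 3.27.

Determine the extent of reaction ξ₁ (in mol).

Conversion of D: D consumed = 0.724 × 146 = 105.7 mol = 1ξ₁ + 1ξ₂.
Selectivity: 1ξ₁ / (1ξ₂) = 3.27 → ξ₁ = 3.27 ξ₂.
Substitute: (1·3.27 + 1) ξ₂ = 105.7 → ξ₂ = 24.76 mol, ξ₁ = 80.95 mol.
Outlet amounts (n = n₀ + Σ ν·ξ):
  D: 146 − 1(80.95) − 1(24.76) = 40.3
  A: 0 + 1(80.95) = 80.95
  F: 0 + 1(24.76) = 24.76

ξ₁ = 80.9 mol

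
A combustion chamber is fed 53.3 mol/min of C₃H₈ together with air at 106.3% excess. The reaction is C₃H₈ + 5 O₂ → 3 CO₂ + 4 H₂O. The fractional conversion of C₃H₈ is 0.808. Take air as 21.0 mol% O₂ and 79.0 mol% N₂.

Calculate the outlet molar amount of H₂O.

172 mol/min

Stoichiometric O₂ = 5 × 53.3 = 266.5 mol/min; O₂ fed = 266.5 × 2.063 = 549.8 mol/min.
N₂ fed = 549.8 × 79/21 = 2068 mol/min.
Fuel reacted = 0.808 × 53.3 → ξ = 43.07 mol/min.
Outlet (n = n₀ + ν ξ):
  C₃H₈: 53.3 − 1(43.07) = 10.23
  O₂: 549.8 − 5(43.07) = 334.5
  N₂: 2068 (inert)
  CO₂: 0 + 3(43.07) = 129.2
  H₂O: 0 + 4(43.07) = 172.3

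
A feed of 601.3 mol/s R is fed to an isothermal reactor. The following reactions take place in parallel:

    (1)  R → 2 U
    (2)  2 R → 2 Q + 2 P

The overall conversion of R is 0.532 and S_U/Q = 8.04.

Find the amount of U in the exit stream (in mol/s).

512 mol/s

Conversion of R: R consumed = 0.532 × 601.3 = 319.9 mol/s = 1ξ₁ + 2ξ₂.
Selectivity: 2ξ₁ / (2ξ₂) = 8.04 → ξ₁ = 8.04 ξ₂.
Substitute: (1·8.04 + 2) ξ₂ = 319.9 → ξ₂ = 31.86 mol/s, ξ₁ = 256.2 mol/s.
Outlet amounts (n = n₀ + Σ ν·ξ):
  R: 601.3 − 1(256.2) − 2(31.86) = 281.4
  U: 0 + 2(256.2) = 512.3
  Q: 0 + 2(31.86) = 63.72
  P: 0 + 2(31.86) = 63.72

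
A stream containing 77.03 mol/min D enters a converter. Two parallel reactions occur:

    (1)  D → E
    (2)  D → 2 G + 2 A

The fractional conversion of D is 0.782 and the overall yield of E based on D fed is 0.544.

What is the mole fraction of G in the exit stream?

0.278

Yield of E: 1ξ₁ / 77.03 = 0.544 → ξ₁ = 41.9 mol/min.
Conversion of D: 1ξ₁ + 1ξ₂ = 0.782 × 77.03 = 60.24 → ξ₂ = 18.33 mol/min.
Outlet amounts (n = n₀ + Σ ν·ξ):
  D: 77.03 − 1(41.9) − 1(18.33) = 16.79
  E: 0 + 1(41.9) = 41.9
  G: 0 + 2(18.33) = 36.67
  A: 0 + 2(18.33) = 36.67
Total out = 132 mol/min; y_G = 36.67 / 132 = 0.2777.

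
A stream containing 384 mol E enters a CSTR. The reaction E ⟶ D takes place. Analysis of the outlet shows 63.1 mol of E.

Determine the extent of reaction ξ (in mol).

ξ = 321 mol

For E: n = n₀ − 1ξ → 63.1 = 384 − 1ξ, giving ξ = 320.9 mol.
Outlet amounts (n = n₀ + ν ξ):
  E: 384 − 1(320.9) = 63.1
  D: 0 + 1(320.9) = 320.9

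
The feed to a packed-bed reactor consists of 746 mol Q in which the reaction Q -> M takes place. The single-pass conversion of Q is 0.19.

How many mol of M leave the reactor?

142 mol

Q reacted = 0.19 × 746 = 141.7 mol; ν_Q = −1, so ξ = 141.7/1 = 141.7 mol.
Outlet amounts (n = n₀ + ν ξ):
  Q: 746 − 1(141.7) = 604.3
  M: 0 + 1(141.7) = 141.7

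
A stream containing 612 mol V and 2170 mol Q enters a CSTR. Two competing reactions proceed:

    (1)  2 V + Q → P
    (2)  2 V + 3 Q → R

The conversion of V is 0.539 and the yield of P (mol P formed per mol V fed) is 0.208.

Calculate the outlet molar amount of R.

Yield of P: 1ξ₁ / 612 = 0.208 → ξ₁ = 127.3 mol.
Conversion of V: 2ξ₁ + 2ξ₂ = 0.539 × 612 = 329.9 → ξ₂ = 37.64 mol.
Outlet amounts (n = n₀ + Σ ν·ξ):
  V: 612 − 2(127.3) − 2(37.64) = 282.1
  Q: 2170 − 1(127.3) − 3(37.64) = 1930
  P: 0 + 1(127.3) = 127.3
  R: 0 + 1(37.64) = 37.64

37.6 mol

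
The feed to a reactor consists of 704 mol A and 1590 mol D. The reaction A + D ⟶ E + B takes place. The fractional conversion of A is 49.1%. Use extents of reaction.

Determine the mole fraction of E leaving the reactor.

A reacted = 0.491 × 704 = 345.7 mol; ν_A = −1, so ξ = 345.7/1 = 345.7 mol.
Outlet amounts (n = n₀ + ν ξ):
  A: 704 − 1(345.7) = 358.3
  D: 1590 − 1(345.7) = 1244
  E: 0 + 1(345.7) = 345.7
  B: 0 + 1(345.7) = 345.7
Total out = 2294 mol; y_E = 345.7 / 2294 = 0.1507.

0.151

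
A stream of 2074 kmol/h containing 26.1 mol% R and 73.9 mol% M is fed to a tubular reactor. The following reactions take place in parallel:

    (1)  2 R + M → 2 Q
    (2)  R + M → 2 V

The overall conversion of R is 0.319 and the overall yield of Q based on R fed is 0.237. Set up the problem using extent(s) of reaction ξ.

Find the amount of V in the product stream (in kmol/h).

Yield of Q: 2ξ₁ / 541.3 = 0.237 → ξ₁ = 64.15 kmol/h.
Conversion of R: 2ξ₁ + 1ξ₂ = 0.319 × 541.3 = 172.7 → ξ₂ = 44.39 kmol/h.
Outlet amounts (n = n₀ + Σ ν·ξ):
  R: 541.3 − 2(64.15) − 1(44.39) = 368.6
  M: 1533 − 1(64.15) − 1(44.39) = 1424
  Q: 0 + 2(64.15) = 128.3
  V: 0 + 2(44.39) = 88.78

88.8 kmol/h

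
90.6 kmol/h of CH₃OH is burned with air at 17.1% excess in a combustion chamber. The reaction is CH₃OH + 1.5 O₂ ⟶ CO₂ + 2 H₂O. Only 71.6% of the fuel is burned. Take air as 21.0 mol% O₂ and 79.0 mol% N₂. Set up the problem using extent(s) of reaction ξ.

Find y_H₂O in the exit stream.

0.147

Stoichiometric O₂ = 1.5 × 90.6 = 135.9 kmol/h; O₂ fed = 135.9 × 1.171 = 159.1 kmol/h.
N₂ fed = 159.1 × 79/21 = 598.7 kmol/h.
Fuel reacted = 0.716 × 90.6 → ξ = 64.87 kmol/h.
Outlet (n = n₀ + ν ξ):
  CH₃OH: 90.6 − 1(64.87) = 25.73
  O₂: 159.1 − 1.5(64.87) = 61.83
  N₂: 598.7 (inert)
  CO₂: 0 + 1(64.87) = 64.87
  H₂O: 0 + 2(64.87) = 129.7
Total out = 880.8 kmol/h; y_H₂O = 129.7 / 880.8 = 0.1473.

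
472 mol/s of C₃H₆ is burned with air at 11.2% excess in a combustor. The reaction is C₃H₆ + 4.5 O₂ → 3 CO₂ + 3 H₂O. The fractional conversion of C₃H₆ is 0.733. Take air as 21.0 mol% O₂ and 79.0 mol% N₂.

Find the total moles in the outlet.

11900 mol/s

Stoichiometric O₂ = 4.5 × 472 = 2124 mol/s; O₂ fed = 2124 × 1.112 = 2362 mol/s.
N₂ fed = 2362 × 79/21 = 8885 mol/s.
Fuel reacted = 0.733 × 472 → ξ = 346 mol/s.
Outlet (n = n₀ + ν ξ):
  C₃H₆: 472 − 1(346) = 126
  O₂: 2362 − 4.5(346) = 805
  N₂: 8885 (inert)
  CO₂: 0 + 3(346) = 1038
  H₂O: 0 + 3(346) = 1038
Total out = 126 + 805 + 8885 + 1038 + 1038 = 11890 mol/s.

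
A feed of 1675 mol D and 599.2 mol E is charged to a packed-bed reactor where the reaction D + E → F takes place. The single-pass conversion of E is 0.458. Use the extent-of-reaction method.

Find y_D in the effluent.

E reacted = 0.458 × 599.2 = 274.4 mol; ν_E = −1, so ξ = 274.4/1 = 274.4 mol.
Outlet amounts (n = n₀ + ν ξ):
  D: 1675 − 1(274.4) = 1401
  E: 599.2 − 1(274.4) = 324.8
  F: 0 + 1(274.4) = 274.4
Total out = 2000 mol; y_D = 1401 / 2000 = 0.7004.

0.7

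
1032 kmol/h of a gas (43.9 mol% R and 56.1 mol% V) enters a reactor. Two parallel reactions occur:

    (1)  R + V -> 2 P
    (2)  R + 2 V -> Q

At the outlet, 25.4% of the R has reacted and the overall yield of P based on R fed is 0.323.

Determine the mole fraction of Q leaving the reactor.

0.0442

Yield of P: 2ξ₁ / 453 = 0.323 → ξ₁ = 73.17 kmol/h.
Conversion of R: 1ξ₁ + 1ξ₂ = 0.254 × 453 = 115.1 → ξ₂ = 41.91 kmol/h.
Outlet amounts (n = n₀ + Σ ν·ξ):
  R: 453 − 1(73.17) − 1(41.91) = 338
  V: 579 − 1(73.17) − 2(41.91) = 422
  P: 0 + 2(73.17) = 146.3
  Q: 0 + 1(41.91) = 41.91
Total out = 948.2 kmol/h; y_Q = 41.91 / 948.2 = 0.0442.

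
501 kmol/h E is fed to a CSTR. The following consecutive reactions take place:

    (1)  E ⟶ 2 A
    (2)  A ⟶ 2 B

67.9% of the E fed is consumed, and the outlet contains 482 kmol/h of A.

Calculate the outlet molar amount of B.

397 kmol/h

Conversion of E: E consumed = 1ξ₁ = 0.679 × 501 → ξ₁ = 340.2 kmol/h.
A balance: n_A = 0 + 2ξ₁ − 1ξ₂ = 482 → ξ₂ = (2·340.2 − 482)/1 = 198.4 kmol/h.
Outlet amounts (n = n₀ + Σ ν·ξ):
  E: 501 − 1(340.2) = 160.8
  A: 0 + 2(340.2) − 1(198.4) = 482
  B: 0 + 2(198.4) = 396.7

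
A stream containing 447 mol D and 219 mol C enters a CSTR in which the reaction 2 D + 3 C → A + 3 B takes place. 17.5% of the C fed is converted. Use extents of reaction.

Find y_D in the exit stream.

C reacted = 0.175 × 219 = 38.32 mol; ν_C = −3, so ξ = 38.32/3 = 12.77 mol.
Outlet amounts (n = n₀ + ν ξ):
  D: 447 − 2(12.77) = 421.4
  C: 219 − 3(12.77) = 180.7
  A: 0 + 1(12.77) = 12.77
  B: 0 + 3(12.77) = 38.32
Total out = 653.2 mol; y_D = 421.4 / 653.2 = 0.6452.

0.645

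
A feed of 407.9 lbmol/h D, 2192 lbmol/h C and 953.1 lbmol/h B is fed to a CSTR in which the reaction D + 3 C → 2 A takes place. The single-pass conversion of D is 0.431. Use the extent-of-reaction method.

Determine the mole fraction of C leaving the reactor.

D reacted = 0.431 × 407.9 = 175.8 lbmol/h; ν_D = −1, so ξ = 175.8/1 = 175.8 lbmol/h.
Outlet amounts (n = n₀ + ν ξ):
  D: 407.9 − 1(175.8) = 232.1
  C: 2192 − 3(175.8) = 1665
  A: 0 + 2(175.8) = 351.6
  B: 953.1 (inert)
Total out = 3201 lbmol/h; y_C = 1665 / 3201 = 0.52.

0.52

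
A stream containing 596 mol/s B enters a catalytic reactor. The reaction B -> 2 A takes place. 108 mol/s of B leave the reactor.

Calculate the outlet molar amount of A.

976 mol/s

For B: n = n₀ − 1ξ → 108 = 596 − 1ξ, giving ξ = 488 mol/s.
Outlet amounts (n = n₀ + ν ξ):
  B: 596 − 1(488) = 108
  A: 0 + 2(488) = 976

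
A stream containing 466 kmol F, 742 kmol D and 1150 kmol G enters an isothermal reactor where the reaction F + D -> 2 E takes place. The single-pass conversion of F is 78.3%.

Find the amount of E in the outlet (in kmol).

730 kmol

F reacted = 0.783 × 466 = 364.9 kmol; ν_F = −1, so ξ = 364.9/1 = 364.9 kmol.
Outlet amounts (n = n₀ + ν ξ):
  F: 466 − 1(364.9) = 101.1
  D: 742 − 1(364.9) = 377.1
  E: 0 + 2(364.9) = 729.8
  G: 1150 (inert)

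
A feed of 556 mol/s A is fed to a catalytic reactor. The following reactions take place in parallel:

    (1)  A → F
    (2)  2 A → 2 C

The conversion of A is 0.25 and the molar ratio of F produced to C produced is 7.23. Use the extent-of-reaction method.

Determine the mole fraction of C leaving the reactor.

0.0304

Conversion of A: A consumed = 0.25 × 556 = 139 mol/s = 1ξ₁ + 2ξ₂.
Selectivity: 1ξ₁ / (2ξ₂) = 7.23 → ξ₁ = 14.46 ξ₂.
Substitute: (1·14.46 + 2) ξ₂ = 139 → ξ₂ = 8.445 mol/s, ξ₁ = 122.1 mol/s.
Outlet amounts (n = n₀ + Σ ν·ξ):
  A: 556 − 1(122.1) − 2(8.445) = 417
  F: 0 + 1(122.1) = 122.1
  C: 0 + 2(8.445) = 16.89
Total out = 556 mol/s; y_C = 16.89 / 556 = 0.03038.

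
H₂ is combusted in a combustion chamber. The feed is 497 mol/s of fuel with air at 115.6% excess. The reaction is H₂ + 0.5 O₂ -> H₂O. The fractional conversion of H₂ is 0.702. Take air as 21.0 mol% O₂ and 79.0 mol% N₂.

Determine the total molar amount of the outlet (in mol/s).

2870 mol/s

Stoichiometric O₂ = 0.5 × 497 = 248.5 mol/s; O₂ fed = 248.5 × 2.156 = 535.8 mol/s.
N₂ fed = 535.8 × 79/21 = 2016 mol/s.
Fuel reacted = 0.702 × 497 → ξ = 348.9 mol/s.
Outlet (n = n₀ + ν ξ):
  H₂: 497 − 1(348.9) = 148.1
  O₂: 535.8 − 0.5(348.9) = 361.3
  N₂: 2016 (inert)
  H₂O: 0 + 1(348.9) = 348.9
Total out = 148.1 + 361.3 + 2016 + 348.9 = 2874 mol/s.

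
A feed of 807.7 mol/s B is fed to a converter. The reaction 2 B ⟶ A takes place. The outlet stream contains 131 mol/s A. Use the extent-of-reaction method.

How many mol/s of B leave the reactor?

For A: n = n₀ + 1ξ → 131 = 0 + 1ξ, giving ξ = 131 mol/s.
Outlet amounts (n = n₀ + ν ξ):
  B: 807.7 − 2(131) = 545.7
  A: 0 + 1(131) = 131

546 mol/s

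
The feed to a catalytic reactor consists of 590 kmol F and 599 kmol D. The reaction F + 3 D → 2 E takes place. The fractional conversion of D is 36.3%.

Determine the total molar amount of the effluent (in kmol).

1040 kmol

D reacted = 0.363 × 599 = 217.4 kmol; ν_D = −3, so ξ = 217.4/3 = 72.48 kmol.
Outlet amounts (n = n₀ + ν ξ):
  F: 590 − 1(72.48) = 517.5
  D: 599 − 3(72.48) = 381.6
  E: 0 + 2(72.48) = 145
Total out = 517.5 + 381.6 + 145 = 1044 kmol.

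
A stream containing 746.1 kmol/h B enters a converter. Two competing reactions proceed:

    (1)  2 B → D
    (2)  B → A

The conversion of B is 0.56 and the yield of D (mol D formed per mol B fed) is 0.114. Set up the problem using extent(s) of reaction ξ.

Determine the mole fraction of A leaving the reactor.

Yield of D: 1ξ₁ / 746.1 = 0.114 → ξ₁ = 85.06 kmol/h.
Conversion of B: 2ξ₁ + 1ξ₂ = 0.56 × 746.1 = 417.8 → ξ₂ = 247.7 kmol/h.
Outlet amounts (n = n₀ + Σ ν·ξ):
  B: 746.1 − 2(85.06) − 1(247.7) = 328.3
  D: 0 + 1(85.06) = 85.06
  A: 0 + 1(247.7) = 247.7
Total out = 661 kmol/h; y_A = 247.7 / 661 = 0.3747.

0.375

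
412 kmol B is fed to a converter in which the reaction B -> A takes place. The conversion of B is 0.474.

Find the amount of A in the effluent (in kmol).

195 kmol

B reacted = 0.474 × 412 = 195.3 kmol; ν_B = −1, so ξ = 195.3/1 = 195.3 kmol.
Outlet amounts (n = n₀ + ν ξ):
  B: 412 − 1(195.3) = 216.7
  A: 0 + 1(195.3) = 195.3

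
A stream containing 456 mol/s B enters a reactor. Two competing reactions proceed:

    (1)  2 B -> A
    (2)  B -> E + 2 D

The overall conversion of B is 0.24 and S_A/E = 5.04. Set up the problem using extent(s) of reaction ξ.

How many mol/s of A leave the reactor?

49.8 mol/s

Conversion of B: B consumed = 0.24 × 456 = 109.4 mol/s = 2ξ₁ + 1ξ₂.
Selectivity: 1ξ₁ / (1ξ₂) = 5.04 → ξ₁ = 5.04 ξ₂.
Substitute: (2·5.04 + 1) ξ₂ = 109.4 → ξ₂ = 9.877 mol/s, ξ₁ = 49.78 mol/s.
Outlet amounts (n = n₀ + Σ ν·ξ):
  B: 456 − 2(49.78) − 1(9.877) = 346.6
  A: 0 + 1(49.78) = 49.78
  E: 0 + 1(9.877) = 9.877
  D: 0 + 2(9.877) = 19.75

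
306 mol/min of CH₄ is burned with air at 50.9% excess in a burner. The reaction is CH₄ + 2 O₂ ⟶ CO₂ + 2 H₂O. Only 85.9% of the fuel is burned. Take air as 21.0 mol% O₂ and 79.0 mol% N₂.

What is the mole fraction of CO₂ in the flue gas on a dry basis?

Stoichiometric O₂ = 2 × 306 = 612 mol/min; O₂ fed = 612 × 1.509 = 923.5 mol/min.
N₂ fed = 923.5 × 79/21 = 3474 mol/min.
Fuel reacted = 0.859 × 306 → ξ = 262.9 mol/min.
Outlet (n = n₀ + ν ξ):
  CH₄: 306 − 1(262.9) = 43.15
  O₂: 923.5 − 2(262.9) = 397.8
  N₂: 3474 (inert)
  CO₂: 0 + 1(262.9) = 262.9
  H₂O: 0 + 2(262.9) = 525.7
Dry total = 4178 mol/min; y_CO₂ (dry) = 262.9 / 4178 = 0.06291.

0.0629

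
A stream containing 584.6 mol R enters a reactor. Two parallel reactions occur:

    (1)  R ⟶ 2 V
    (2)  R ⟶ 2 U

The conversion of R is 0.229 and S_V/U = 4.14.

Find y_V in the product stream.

0.3

Conversion of R: R consumed = 0.229 × 584.6 = 133.9 mol = 1ξ₁ + 1ξ₂.
Selectivity: 2ξ₁ / (2ξ₂) = 4.14 → ξ₁ = 4.14 ξ₂.
Substitute: (1·4.14 + 1) ξ₂ = 133.9 → ξ₂ = 26.05 mol, ξ₁ = 107.8 mol.
Outlet amounts (n = n₀ + Σ ν·ξ):
  R: 584.6 − 1(107.8) − 1(26.05) = 450.7
  V: 0 + 2(107.8) = 215.7
  U: 0 + 2(26.05) = 52.09
Total out = 718.5 mol; y_V = 215.7 / 718.5 = 0.3002.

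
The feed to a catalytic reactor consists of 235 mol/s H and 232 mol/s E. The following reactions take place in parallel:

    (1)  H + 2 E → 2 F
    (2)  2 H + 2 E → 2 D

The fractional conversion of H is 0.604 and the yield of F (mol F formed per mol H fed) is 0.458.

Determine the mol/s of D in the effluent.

Yield of F: 2ξ₁ / 235 = 0.458 → ξ₁ = 53.82 mol/s.
Conversion of H: 1ξ₁ + 2ξ₂ = 0.604 × 235 = 141.9 → ξ₂ = 44.06 mol/s.
Outlet amounts (n = n₀ + Σ ν·ξ):
  H: 235 − 1(53.82) − 2(44.06) = 93.06
  E: 232 − 2(53.82) − 2(44.06) = 36.25
  F: 0 + 2(53.82) = 107.6
  D: 0 + 2(44.06) = 88.12

88.1 mol/s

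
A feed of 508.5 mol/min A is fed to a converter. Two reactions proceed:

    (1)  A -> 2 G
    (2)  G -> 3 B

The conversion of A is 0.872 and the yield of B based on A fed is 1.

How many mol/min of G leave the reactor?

717 mol/min

Conversion of A: A consumed = 1ξ₁ = 0.872 × 508.5 → ξ₁ = 443.4 mol/min.
Yield of B: 3ξ₂ / 508.5 = 1 → ξ₂ = 169.5 mol/min.
Outlet amounts (n = n₀ + Σ ν·ξ):
  A: 508.5 − 1(443.4) = 65.09
  G: 0 + 2(443.4) − 1(169.5) = 717.3
  B: 0 + 3(169.5) = 508.5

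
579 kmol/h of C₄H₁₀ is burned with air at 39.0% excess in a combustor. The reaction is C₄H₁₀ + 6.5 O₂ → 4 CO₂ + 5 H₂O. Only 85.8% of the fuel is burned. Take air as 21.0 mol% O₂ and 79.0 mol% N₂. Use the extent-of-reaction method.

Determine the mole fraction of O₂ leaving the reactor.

Stoichiometric O₂ = 6.5 × 579 = 3764 kmol/h; O₂ fed = 3764 × 1.390 = 5231 kmol/h.
N₂ fed = 5231 × 79/21 = 19680 kmol/h.
Fuel reacted = 0.858 × 579 → ξ = 496.8 kmol/h.
Outlet (n = n₀ + ν ξ):
  C₄H₁₀: 579 − 1(496.8) = 82.22
  O₂: 5231 − 6.5(496.8) = 2002
  N₂: 19680 (inert)
  CO₂: 0 + 4(496.8) = 1987
  H₂O: 0 + 5(496.8) = 2484
Total out = 26230 kmol/h; y_O₂ = 2002 / 26230 = 0.07632.

0.0763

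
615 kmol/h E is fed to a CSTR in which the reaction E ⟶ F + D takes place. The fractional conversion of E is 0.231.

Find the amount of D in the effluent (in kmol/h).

142 kmol/h

E reacted = 0.231 × 615 = 142.1 kmol/h; ν_E = −1, so ξ = 142.1/1 = 142.1 kmol/h.
Outlet amounts (n = n₀ + ν ξ):
  E: 615 − 1(142.1) = 472.9
  F: 0 + 1(142.1) = 142.1
  D: 0 + 1(142.1) = 142.1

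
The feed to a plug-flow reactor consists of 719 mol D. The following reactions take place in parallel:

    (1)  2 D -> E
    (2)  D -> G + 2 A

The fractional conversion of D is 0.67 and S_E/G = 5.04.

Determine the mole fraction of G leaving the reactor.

Conversion of D: D consumed = 0.67 × 719 = 481.7 mol = 2ξ₁ + 1ξ₂.
Selectivity: 1ξ₁ / (1ξ₂) = 5.04 → ξ₁ = 5.04 ξ₂.
Substitute: (2·5.04 + 1) ξ₂ = 481.7 → ξ₂ = 43.48 mol, ξ₁ = 219.1 mol.
Outlet amounts (n = n₀ + Σ ν·ξ):
  D: 719 − 2(219.1) − 1(43.48) = 237.3
  E: 0 + 1(219.1) = 219.1
  G: 0 + 1(43.48) = 43.48
  A: 0 + 2(43.48) = 86.95
Total out = 586.8 mol; y_G = 43.48 / 586.8 = 0.07409.

0.0741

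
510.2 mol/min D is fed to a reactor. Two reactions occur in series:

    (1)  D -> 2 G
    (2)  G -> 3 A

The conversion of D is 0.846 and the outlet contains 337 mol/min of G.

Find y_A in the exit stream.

Conversion of D: D consumed = 1ξ₁ = 0.846 × 510.2 → ξ₁ = 431.6 mol/min.
G balance: n_G = 0 + 2ξ₁ − 1ξ₂ = 337 → ξ₂ = (2·431.6 − 337)/1 = 526.3 mol/min.
Outlet amounts (n = n₀ + Σ ν·ξ):
  D: 510.2 − 1(431.6) = 78.57
  G: 0 + 2(431.6) − 1(526.3) = 337
  A: 0 + 3(526.3) = 1579
Total out = 1994 mol/min; y_A = 1579 / 1994 = 0.7916.

0.792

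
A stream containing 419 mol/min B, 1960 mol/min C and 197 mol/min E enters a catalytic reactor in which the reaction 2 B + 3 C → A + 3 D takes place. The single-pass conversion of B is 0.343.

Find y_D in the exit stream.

B reacted = 0.343 × 419 = 143.7 mol/min; ν_B = −2, so ξ = 143.7/2 = 71.86 mol/min.
Outlet amounts (n = n₀ + ν ξ):
  B: 419 − 2(71.86) = 275.3
  C: 1960 − 3(71.86) = 1744
  A: 0 + 1(71.86) = 71.86
  D: 0 + 3(71.86) = 215.6
  E: 197 (inert)
Total out = 2504 mol/min; y_D = 215.6 / 2504 = 0.08609.

0.0861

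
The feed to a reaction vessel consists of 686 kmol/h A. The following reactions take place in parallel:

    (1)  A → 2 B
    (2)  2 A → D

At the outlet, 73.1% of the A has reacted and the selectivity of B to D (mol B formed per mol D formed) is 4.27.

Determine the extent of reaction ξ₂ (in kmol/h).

ξ₂ = 121 kmol/h

Conversion of A: A consumed = 0.731 × 686 = 501.5 kmol/h = 1ξ₁ + 2ξ₂.
Selectivity: 2ξ₁ / (1ξ₂) = 4.27 → ξ₁ = 2.135 ξ₂.
Substitute: (1·2.135 + 2) ξ₂ = 501.5 → ξ₂ = 121.3 kmol/h, ξ₁ = 258.9 kmol/h.
Outlet amounts (n = n₀ + Σ ν·ξ):
  A: 686 − 1(258.9) − 2(121.3) = 184.5
  B: 0 + 2(258.9) = 517.8
  D: 0 + 1(121.3) = 121.3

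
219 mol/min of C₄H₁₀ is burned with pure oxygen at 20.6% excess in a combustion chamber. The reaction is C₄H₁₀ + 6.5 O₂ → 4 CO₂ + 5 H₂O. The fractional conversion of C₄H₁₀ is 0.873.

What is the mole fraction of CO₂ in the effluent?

0.344

Stoichiometric O₂ = 6.5 × 219 = 1424 mol/min; O₂ fed = 1424 × 1.206 = 1717 mol/min.
Fuel reacted = 0.873 × 219 → ξ = 191.2 mol/min.
Outlet (n = n₀ + ν ξ):
  C₄H₁₀: 219 − 1(191.2) = 27.81
  O₂: 1717 − 6.5(191.2) = 474
  CO₂: 0 + 4(191.2) = 764.7
  H₂O: 0 + 5(191.2) = 955.9
Total out = 2223 mol/min; y_CO₂ = 764.7 / 2223 = 0.3441.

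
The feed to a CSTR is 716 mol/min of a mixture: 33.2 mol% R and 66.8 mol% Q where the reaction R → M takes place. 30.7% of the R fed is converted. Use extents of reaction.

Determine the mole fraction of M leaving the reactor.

0.102

R reacted = 0.307 × 237.7 = 72.98 mol/min; ν_R = −1, so ξ = 72.98/1 = 72.98 mol/min.
Outlet amounts (n = n₀ + ν ξ):
  R: 237.7 − 1(72.98) = 164.7
  M: 0 + 1(72.98) = 72.98
  Q: 478.3 (inert)
Total out = 716 mol/min; y_M = 72.98 / 716 = 0.1019.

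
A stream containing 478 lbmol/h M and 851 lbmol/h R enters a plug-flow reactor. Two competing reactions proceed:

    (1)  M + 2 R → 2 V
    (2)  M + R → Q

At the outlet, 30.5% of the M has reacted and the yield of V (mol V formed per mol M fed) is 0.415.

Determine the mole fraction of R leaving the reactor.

0.512

Yield of V: 2ξ₁ / 478 = 0.415 → ξ₁ = 99.19 lbmol/h.
Conversion of M: 1ξ₁ + 1ξ₂ = 0.305 × 478 = 145.8 → ξ₂ = 46.6 lbmol/h.
Outlet amounts (n = n₀ + Σ ν·ξ):
  M: 478 − 1(99.19) − 1(46.6) = 332.2
  R: 851 − 2(99.19) − 1(46.6) = 606
  V: 0 + 2(99.19) = 198.4
  Q: 0 + 1(46.6) = 46.6
Total out = 1183 lbmol/h; y_R = 606 / 1183 = 0.5122.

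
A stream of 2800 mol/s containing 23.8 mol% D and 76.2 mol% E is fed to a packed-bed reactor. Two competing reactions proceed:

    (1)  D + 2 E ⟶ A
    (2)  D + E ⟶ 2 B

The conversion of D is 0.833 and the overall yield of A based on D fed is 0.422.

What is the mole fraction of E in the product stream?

0.58

Yield of A: 1ξ₁ / 666.4 = 0.422 → ξ₁ = 281.2 mol/s.
Conversion of D: 1ξ₁ + 1ξ₂ = 0.833 × 666.4 = 555.1 → ξ₂ = 273.9 mol/s.
Outlet amounts (n = n₀ + Σ ν·ξ):
  D: 666.4 − 1(281.2) − 1(273.9) = 111.3
  E: 2134 − 2(281.2) − 1(273.9) = 1297
  A: 0 + 1(281.2) = 281.2
  B: 0 + 2(273.9) = 547.8
Total out = 2238 mol/s; y_E = 1297 / 2238 = 0.5798.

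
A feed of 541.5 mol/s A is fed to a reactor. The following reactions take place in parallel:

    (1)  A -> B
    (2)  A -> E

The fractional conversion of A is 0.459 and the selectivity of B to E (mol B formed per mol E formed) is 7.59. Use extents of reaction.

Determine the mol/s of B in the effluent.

220 mol/s

Conversion of A: A consumed = 0.459 × 541.5 = 248.5 mol/s = 1ξ₁ + 1ξ₂.
Selectivity: 1ξ₁ / (1ξ₂) = 7.59 → ξ₁ = 7.59 ξ₂.
Substitute: (1·7.59 + 1) ξ₂ = 248.5 → ξ₂ = 28.93 mol/s, ξ₁ = 219.6 mol/s.
Outlet amounts (n = n₀ + Σ ν·ξ):
  A: 541.5 − 1(219.6) − 1(28.93) = 293
  B: 0 + 1(219.6) = 219.6
  E: 0 + 1(28.93) = 28.93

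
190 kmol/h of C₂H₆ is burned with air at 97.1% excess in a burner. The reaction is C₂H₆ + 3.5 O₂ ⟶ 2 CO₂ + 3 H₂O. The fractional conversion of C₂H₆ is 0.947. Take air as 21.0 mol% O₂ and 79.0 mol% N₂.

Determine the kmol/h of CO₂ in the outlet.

Stoichiometric O₂ = 3.5 × 190 = 665 kmol/h; O₂ fed = 665 × 1.971 = 1311 kmol/h.
N₂ fed = 1311 × 79/21 = 4931 kmol/h.
Fuel reacted = 0.947 × 190 → ξ = 179.9 kmol/h.
Outlet (n = n₀ + ν ξ):
  C₂H₆: 190 − 1(179.9) = 10.07
  O₂: 1311 − 3.5(179.9) = 681
  N₂: 4931 (inert)
  CO₂: 0 + 2(179.9) = 359.9
  H₂O: 0 + 3(179.9) = 539.8

360 kmol/h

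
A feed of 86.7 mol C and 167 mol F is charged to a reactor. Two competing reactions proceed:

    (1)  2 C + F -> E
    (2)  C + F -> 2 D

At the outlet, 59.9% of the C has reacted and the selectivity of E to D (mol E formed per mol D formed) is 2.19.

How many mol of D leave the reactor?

10.6 mol

Conversion of C: C consumed = 0.599 × 86.7 = 51.93 mol = 2ξ₁ + 1ξ₂.
Selectivity: 1ξ₁ / (2ξ₂) = 2.19 → ξ₁ = 4.38 ξ₂.
Substitute: (2·4.38 + 1) ξ₂ = 51.93 → ξ₂ = 5.321 mol, ξ₁ = 23.31 mol.
Outlet amounts (n = n₀ + Σ ν·ξ):
  C: 86.7 − 2(23.31) − 1(5.321) = 34.77
  F: 167 − 1(23.31) − 1(5.321) = 138.4
  E: 0 + 1(23.31) = 23.31
  D: 0 + 2(5.321) = 10.64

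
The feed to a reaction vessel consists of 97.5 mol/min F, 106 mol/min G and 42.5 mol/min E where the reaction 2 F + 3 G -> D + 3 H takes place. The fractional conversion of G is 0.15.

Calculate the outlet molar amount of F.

G reacted = 0.15 × 106 = 15.9 mol/min; ν_G = −3, so ξ = 15.9/3 = 5.3 mol/min.
Outlet amounts (n = n₀ + ν ξ):
  F: 97.5 − 2(5.3) = 86.9
  G: 106 − 3(5.3) = 90.1
  D: 0 + 1(5.3) = 5.3
  H: 0 + 3(5.3) = 15.9
  E: 42.5 (inert)

86.9 mol/min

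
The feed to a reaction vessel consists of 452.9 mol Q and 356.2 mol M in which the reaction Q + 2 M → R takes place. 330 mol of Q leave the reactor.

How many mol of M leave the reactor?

For Q: n = n₀ − 1ξ → 330 = 452.9 − 1ξ, giving ξ = 122.9 mol.
Outlet amounts (n = n₀ + ν ξ):
  Q: 452.9 − 1(122.9) = 330
  M: 356.2 − 2(122.9) = 110.4
  R: 0 + 1(122.9) = 122.9

110 mol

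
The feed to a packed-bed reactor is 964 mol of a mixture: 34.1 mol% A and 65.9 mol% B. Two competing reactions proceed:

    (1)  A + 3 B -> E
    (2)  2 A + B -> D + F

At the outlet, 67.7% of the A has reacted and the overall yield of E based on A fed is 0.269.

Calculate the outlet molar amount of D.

Yield of E: 1ξ₁ / 328.7 = 0.269 → ξ₁ = 88.43 mol.
Conversion of A: 1ξ₁ + 2ξ₂ = 0.677 × 328.7 = 222.5 → ξ₂ = 67.06 mol.
Outlet amounts (n = n₀ + Σ ν·ξ):
  A: 328.7 − 1(88.43) − 2(67.06) = 106.2
  B: 635.3 − 3(88.43) − 1(67.06) = 302.9
  E: 0 + 1(88.43) = 88.43
  D: 0 + 1(67.06) = 67.06
  F: 0 + 1(67.06) = 67.06

67.1 mol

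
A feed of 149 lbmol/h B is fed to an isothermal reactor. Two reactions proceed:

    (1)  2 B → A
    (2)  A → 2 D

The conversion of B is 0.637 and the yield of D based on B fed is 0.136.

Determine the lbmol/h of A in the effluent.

37.3 lbmol/h

Conversion of B: B consumed = 2ξ₁ = 0.637 × 149 → ξ₁ = 47.46 lbmol/h.
Yield of D: 2ξ₂ / 149 = 0.136 → ξ₂ = 10.13 lbmol/h.
Outlet amounts (n = n₀ + Σ ν·ξ):
  B: 149 − 2(47.46) = 54.09
  A: 0 + 1(47.46) − 1(10.13) = 37.32
  D: 0 + 2(10.13) = 20.26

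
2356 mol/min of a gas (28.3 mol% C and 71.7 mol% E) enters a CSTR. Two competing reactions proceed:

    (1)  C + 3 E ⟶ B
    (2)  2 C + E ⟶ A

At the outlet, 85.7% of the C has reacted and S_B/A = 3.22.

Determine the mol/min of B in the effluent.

Conversion of C: C consumed = 0.857 × 666.7 = 571.4 mol/min = 1ξ₁ + 2ξ₂.
Selectivity: 1ξ₁ / (1ξ₂) = 3.22 → ξ₁ = 3.22 ξ₂.
Substitute: (1·3.22 + 2) ξ₂ = 571.4 → ξ₂ = 109.5 mol/min, ξ₁ = 352.5 mol/min.
Outlet amounts (n = n₀ + Σ ν·ξ):
  C: 666.7 − 1(352.5) − 2(109.5) = 95.34
  E: 1689 − 3(352.5) − 1(109.5) = 522.4
  B: 0 + 1(352.5) = 352.5
  A: 0 + 1(109.5) = 109.5

352 mol/min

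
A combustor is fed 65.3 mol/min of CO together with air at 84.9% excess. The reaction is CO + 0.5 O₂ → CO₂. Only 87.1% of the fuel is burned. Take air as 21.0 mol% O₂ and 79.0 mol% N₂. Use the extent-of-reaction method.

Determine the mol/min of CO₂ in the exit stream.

Stoichiometric O₂ = 0.5 × 65.3 = 32.65 mol/min; O₂ fed = 32.65 × 1.849 = 60.37 mol/min.
N₂ fed = 60.37 × 79/21 = 227.1 mol/min.
Fuel reacted = 0.871 × 65.3 → ξ = 56.88 mol/min.
Outlet (n = n₀ + ν ξ):
  CO: 65.3 − 1(56.88) = 8.424
  O₂: 60.37 − 0.5(56.88) = 31.93
  N₂: 227.1 (inert)
  CO₂: 0 + 1(56.88) = 56.88

56.9 mol/min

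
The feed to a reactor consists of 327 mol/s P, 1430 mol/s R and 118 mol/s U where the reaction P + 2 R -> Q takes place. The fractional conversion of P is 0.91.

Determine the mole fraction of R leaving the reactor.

0.652

P reacted = 0.91 × 327 = 297.6 mol/s; ν_P = −1, so ξ = 297.6/1 = 297.6 mol/s.
Outlet amounts (n = n₀ + ν ξ):
  P: 327 − 1(297.6) = 29.43
  R: 1430 − 2(297.6) = 834.9
  Q: 0 + 1(297.6) = 297.6
  U: 118 (inert)
Total out = 1280 mol/s; y_R = 834.9 / 1280 = 0.6523.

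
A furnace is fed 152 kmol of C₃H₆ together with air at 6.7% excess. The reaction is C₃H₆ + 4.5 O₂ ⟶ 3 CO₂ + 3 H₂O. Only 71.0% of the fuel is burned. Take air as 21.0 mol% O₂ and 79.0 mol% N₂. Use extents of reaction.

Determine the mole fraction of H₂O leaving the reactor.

Stoichiometric O₂ = 4.5 × 152 = 684 kmol; O₂ fed = 684 × 1.067 = 729.8 kmol.
N₂ fed = 729.8 × 79/21 = 2746 kmol.
Fuel reacted = 0.71 × 152 → ξ = 107.9 kmol.
Outlet (n = n₀ + ν ξ):
  C₃H₆: 152 − 1(107.9) = 44.08
  O₂: 729.8 − 4.5(107.9) = 244.2
  N₂: 2746 (inert)
  CO₂: 0 + 3(107.9) = 323.8
  H₂O: 0 + 3(107.9) = 323.8
Total out = 3681 kmol; y_H₂O = 323.8 / 3681 = 0.08795.

0.0879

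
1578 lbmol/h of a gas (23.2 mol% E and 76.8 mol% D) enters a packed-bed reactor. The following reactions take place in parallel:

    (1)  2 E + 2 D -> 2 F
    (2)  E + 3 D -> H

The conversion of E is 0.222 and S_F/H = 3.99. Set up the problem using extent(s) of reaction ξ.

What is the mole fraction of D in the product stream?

Conversion of E: E consumed = 0.222 × 366.1 = 81.27 lbmol/h = 2ξ₁ + 1ξ₂.
Selectivity: 2ξ₁ / (1ξ₂) = 3.99 → ξ₁ = 1.995 ξ₂.
Substitute: (2·1.995 + 1) ξ₂ = 81.27 → ξ₂ = 16.29 lbmol/h, ξ₁ = 32.49 lbmol/h.
Outlet amounts (n = n₀ + Σ ν·ξ):
  E: 366.1 − 2(32.49) − 1(16.29) = 284.8
  D: 1212 − 2(32.49) − 3(16.29) = 1098
  F: 0 + 2(32.49) = 64.99
  H: 0 + 1(16.29) = 16.29
Total out = 1464 lbmol/h; y_D = 1098 / 1464 = 0.75.

0.75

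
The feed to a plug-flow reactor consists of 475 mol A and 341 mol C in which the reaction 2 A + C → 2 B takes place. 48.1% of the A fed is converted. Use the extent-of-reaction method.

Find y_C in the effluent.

A reacted = 0.481 × 475 = 228.5 mol; ν_A = −2, so ξ = 228.5/2 = 114.2 mol.
Outlet amounts (n = n₀ + ν ξ):
  A: 475 − 2(114.2) = 246.5
  C: 341 − 1(114.2) = 226.8
  B: 0 + 2(114.2) = 228.5
Total out = 701.8 mol; y_C = 226.8 / 701.8 = 0.3231.

0.323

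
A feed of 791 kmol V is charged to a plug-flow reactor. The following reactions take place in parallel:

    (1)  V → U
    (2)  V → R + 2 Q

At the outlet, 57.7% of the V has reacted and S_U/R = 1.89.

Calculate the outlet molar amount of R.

Conversion of V: V consumed = 0.577 × 791 = 456.4 kmol = 1ξ₁ + 1ξ₂.
Selectivity: 1ξ₁ / (1ξ₂) = 1.89 → ξ₁ = 1.89 ξ₂.
Substitute: (1·1.89 + 1) ξ₂ = 456.4 → ξ₂ = 157.9 kmol, ξ₁ = 298.5 kmol.
Outlet amounts (n = n₀ + Σ ν·ξ):
  V: 791 − 1(298.5) − 1(157.9) = 334.6
  U: 0 + 1(298.5) = 298.5
  R: 0 + 1(157.9) = 157.9
  Q: 0 + 2(157.9) = 315.9

158 kmol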